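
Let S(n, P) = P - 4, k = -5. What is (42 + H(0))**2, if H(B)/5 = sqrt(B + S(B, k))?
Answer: 1539 + 1260*I ≈ 1539.0 + 1260.0*I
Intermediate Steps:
S(n, P) = -4 + P
H(B) = 5*sqrt(-9 + B) (H(B) = 5*sqrt(B + (-4 - 5)) = 5*sqrt(B - 9) = 5*sqrt(-9 + B))
(42 + H(0))**2 = (42 + 5*sqrt(-9 + 0))**2 = (42 + 5*sqrt(-9))**2 = (42 + 5*(3*I))**2 = (42 + 15*I)**2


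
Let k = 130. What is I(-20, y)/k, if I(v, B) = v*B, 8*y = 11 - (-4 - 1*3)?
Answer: -9/26 ≈ -0.34615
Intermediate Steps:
y = 9/4 (y = (11 - (-4 - 1*3))/8 = (11 - (-4 - 3))/8 = (11 - 1*(-7))/8 = (11 + 7)/8 = (⅛)*18 = 9/4 ≈ 2.2500)
I(v, B) = B*v
I(-20, y)/k = ((9/4)*(-20))/130 = -45*1/130 = -9/26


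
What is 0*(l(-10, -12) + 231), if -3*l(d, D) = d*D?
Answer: 0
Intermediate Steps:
l(d, D) = -D*d/3 (l(d, D) = -d*D/3 = -D*d/3)
0*(l(-10, -12) + 231) = 0*(-1/3*(-12)*(-10) + 231) = 0*(-40 + 231) = 0*191 = 0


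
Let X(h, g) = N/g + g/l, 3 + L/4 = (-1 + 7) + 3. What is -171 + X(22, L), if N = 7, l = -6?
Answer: -4193/24 ≈ -174.71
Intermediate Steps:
L = 24 (L = -12 + 4*((-1 + 7) + 3) = -12 + 4*(6 + 3) = -12 + 4*9 = -12 + 36 = 24)
X(h, g) = 7/g - g/6 (X(h, g) = 7/g + g/(-6) = 7/g + g*(-⅙) = 7/g - g/6)
-171 + X(22, L) = -171 + (7/24 - ⅙*24) = -171 + (7*(1/24) - 4) = -171 + (7/24 - 4) = -171 - 89/24 = -4193/24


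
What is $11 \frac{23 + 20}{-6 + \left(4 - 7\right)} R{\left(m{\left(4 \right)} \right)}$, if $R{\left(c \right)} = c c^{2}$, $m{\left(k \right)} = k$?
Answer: $- \frac{30272}{9} \approx -3363.6$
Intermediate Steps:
$R{\left(c \right)} = c^{3}$
$11 \frac{23 + 20}{-6 + \left(4 - 7\right)} R{\left(m{\left(4 \right)} \right)} = 11 \frac{23 + 20}{-6 + \left(4 - 7\right)} 4^{3} = 11 \frac{43}{-6 + \left(4 - 7\right)} 64 = 11 \frac{43}{-6 - 3} \cdot 64 = 11 \frac{43}{-9} \cdot 64 = 11 \cdot 43 \left(- \frac{1}{9}\right) 64 = 11 \left(- \frac{43}{9}\right) 64 = \left(- \frac{473}{9}\right) 64 = - \frac{30272}{9}$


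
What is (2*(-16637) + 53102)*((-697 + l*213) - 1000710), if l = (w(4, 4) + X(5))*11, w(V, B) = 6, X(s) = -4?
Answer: -19762983988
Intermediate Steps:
l = 22 (l = (6 - 4)*11 = 2*11 = 22)
(2*(-16637) + 53102)*((-697 + l*213) - 1000710) = (2*(-16637) + 53102)*((-697 + 22*213) - 1000710) = (-33274 + 53102)*((-697 + 4686) - 1000710) = 19828*(3989 - 1000710) = 19828*(-996721) = -19762983988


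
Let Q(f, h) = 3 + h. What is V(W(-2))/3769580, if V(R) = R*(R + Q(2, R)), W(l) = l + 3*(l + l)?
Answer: 35/376958 ≈ 9.2849e-5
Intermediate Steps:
W(l) = 7*l (W(l) = l + 3*(2*l) = l + 6*l = 7*l)
V(R) = R*(3 + 2*R) (V(R) = R*(R + (3 + R)) = R*(3 + 2*R))
V(W(-2))/3769580 = ((7*(-2))*(3 + 2*(7*(-2))))/3769580 = -14*(3 + 2*(-14))*(1/3769580) = -14*(3 - 28)*(1/3769580) = -14*(-25)*(1/3769580) = 350*(1/3769580) = 35/376958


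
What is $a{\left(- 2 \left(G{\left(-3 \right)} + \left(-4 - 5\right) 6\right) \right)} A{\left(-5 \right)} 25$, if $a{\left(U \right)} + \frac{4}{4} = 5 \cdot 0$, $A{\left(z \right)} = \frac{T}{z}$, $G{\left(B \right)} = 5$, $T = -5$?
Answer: $-25$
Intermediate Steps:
$A{\left(z \right)} = - \frac{5}{z}$
$a{\left(U \right)} = -1$ ($a{\left(U \right)} = -1 + 5 \cdot 0 = -1 + 0 = -1$)
$a{\left(- 2 \left(G{\left(-3 \right)} + \left(-4 - 5\right) 6\right) \right)} A{\left(-5 \right)} 25 = - \frac{-5}{-5} \cdot 25 = - \frac{\left(-5\right) \left(-1\right)}{5} \cdot 25 = \left(-1\right) 1 \cdot 25 = \left(-1\right) 25 = -25$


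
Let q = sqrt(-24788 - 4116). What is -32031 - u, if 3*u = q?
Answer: -32031 - 2*I*sqrt(7226)/3 ≈ -32031.0 - 56.671*I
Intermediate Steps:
q = 2*I*sqrt(7226) (q = sqrt(-28904) = 2*I*sqrt(7226) ≈ 170.01*I)
u = 2*I*sqrt(7226)/3 (u = (2*I*sqrt(7226))/3 = 2*I*sqrt(7226)/3 ≈ 56.671*I)
-32031 - u = -32031 - 2*I*sqrt(7226)/3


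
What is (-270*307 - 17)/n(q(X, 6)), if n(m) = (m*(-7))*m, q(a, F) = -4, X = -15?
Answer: 82907/112 ≈ 740.24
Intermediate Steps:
n(m) = -7*m² (n(m) = (-7*m)*m = -7*m²)
(-270*307 - 17)/n(q(X, 6)) = (-270*307 - 17)/((-7*(-4)²)) = (-82890 - 17)/((-7*16)) = -82907/(-112) = -82907*(-1/112) = 82907/112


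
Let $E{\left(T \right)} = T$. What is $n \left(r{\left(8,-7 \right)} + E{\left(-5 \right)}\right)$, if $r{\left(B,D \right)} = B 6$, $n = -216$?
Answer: $-9288$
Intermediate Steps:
$r{\left(B,D \right)} = 6 B$
$n \left(r{\left(8,-7 \right)} + E{\left(-5 \right)}\right) = - 216 \left(6 \cdot 8 - 5\right) = - 216 \left(48 - 5\right) = \left(-216\right) 43 = -9288$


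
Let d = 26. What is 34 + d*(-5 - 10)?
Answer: -356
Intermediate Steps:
34 + d*(-5 - 10) = 34 + 26*(-5 - 10) = 34 + 26*(-15) = 34 - 390 = -356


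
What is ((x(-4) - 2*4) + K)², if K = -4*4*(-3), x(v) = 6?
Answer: 2116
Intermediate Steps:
K = 48 (K = -16*(-3) = 48)
((x(-4) - 2*4) + K)² = ((6 - 2*4) + 48)² = ((6 - 8) + 48)² = (-2 + 48)² = 46² = 2116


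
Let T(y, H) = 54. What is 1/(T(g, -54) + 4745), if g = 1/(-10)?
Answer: 1/4799 ≈ 0.00020838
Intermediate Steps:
g = -1/10 ≈ -0.10000
1/(T(g, -54) + 4745) = 1/(54 + 4745) = 1/4799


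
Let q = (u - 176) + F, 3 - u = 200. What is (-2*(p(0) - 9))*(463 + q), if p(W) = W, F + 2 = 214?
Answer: 5436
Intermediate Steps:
F = 212 (F = -2 + 214 = 212)
u = -197 (u = 3 - 1*200 = 3 - 200 = -197)
q = -161 (q = (-197 - 176) + 212 = -373 + 212 = -161)
(-2*(p(0) - 9))*(463 + q) = (-2*(0 - 9))*(463 - 161) = -2*(-9)*302 = 18*302 = 5436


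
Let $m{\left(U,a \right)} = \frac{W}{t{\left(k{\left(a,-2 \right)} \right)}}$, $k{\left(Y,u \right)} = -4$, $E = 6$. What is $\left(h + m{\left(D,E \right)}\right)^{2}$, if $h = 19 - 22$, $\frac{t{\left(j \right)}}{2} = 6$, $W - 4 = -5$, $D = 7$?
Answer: $\frac{1369}{144} \approx 9.5069$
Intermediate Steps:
$W = -1$ ($W = 4 - 5 = -1$)
$t{\left(j \right)} = 12$ ($t{\left(j \right)} = 2 \cdot 6 = 12$)
$m{\left(U,a \right)} = - \frac{1}{12}$
$h = -3$
$\left(h + m{\left(D,E \right)}\right)^{2} = \left(-3 - \frac{1}{12}\right)^{2} = \left(- \frac{37}{12}\right)^{2} = \frac{1369}{144}$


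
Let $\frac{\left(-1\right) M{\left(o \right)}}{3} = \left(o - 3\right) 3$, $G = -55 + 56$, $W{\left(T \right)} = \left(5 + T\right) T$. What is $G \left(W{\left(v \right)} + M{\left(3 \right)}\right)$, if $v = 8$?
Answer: $104$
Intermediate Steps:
$W{\left(T \right)} = T \left(5 + T\right)$
$G = 1$
$M{\left(o \right)} = 27 - 9 o$ ($M{\left(o \right)} = - 3 \left(o - 3\right) 3 = - 3 \left(-3 + o\right) 3 = - 3 \left(-9 + 3 o\right) = 27 - 9 o$)
$G \left(W{\left(v \right)} + M{\left(3 \right)}\right) = 1 \left(8 \left(5 + 8\right) + \left(27 - 27\right)\right) = 1 \left(8 \cdot 13 + \left(27 - 27\right)\right) = 1 \left(104 + 0\right) = 1 \cdot 104 = 104$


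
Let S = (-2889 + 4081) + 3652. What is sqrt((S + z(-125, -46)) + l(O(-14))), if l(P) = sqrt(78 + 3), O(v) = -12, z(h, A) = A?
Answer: sqrt(4807) ≈ 69.333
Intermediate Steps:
l(P) = 9 (l(P) = sqrt(81) = 9)
S = 4844 (S = 1192 + 3652 = 4844)
sqrt((S + z(-125, -46)) + l(O(-14))) = sqrt((4844 - 46) + 9) = sqrt(4798 + 9) = sqrt(4807)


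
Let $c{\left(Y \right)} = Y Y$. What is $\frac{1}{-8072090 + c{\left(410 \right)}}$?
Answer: $- \frac{1}{7903990} \approx -1.2652 \cdot 10^{-7}$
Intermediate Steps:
$c{\left(Y \right)} = Y^{2}$
$\frac{1}{-8072090 + c{\left(410 \right)}} = \frac{1}{-8072090 + 410^{2}} = \frac{1}{-8072090 + 168100} = \frac{1}{-7903990} = - \frac{1}{7903990}$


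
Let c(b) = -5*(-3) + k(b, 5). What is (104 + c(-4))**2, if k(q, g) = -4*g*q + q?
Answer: 38025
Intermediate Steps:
k(q, g) = q - 4*g*q (k(q, g) = -4*g*q + q = q - 4*g*q)
c(b) = 15 - 19*b (c(b) = -5*(-3) + b*(1 - 4*5) = 15 + b*(1 - 20) = 15 + b*(-19) = 15 - 19*b)
(104 + c(-4))**2 = (104 + (15 - 19*(-4)))**2 = (104 + (15 + 76))**2 = (104 + 91)**2 = 195**2 = 38025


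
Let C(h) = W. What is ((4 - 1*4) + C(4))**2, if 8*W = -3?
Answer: 9/64 ≈ 0.14063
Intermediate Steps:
W = -3/8 (W = (1/8)*(-3) = -3/8 ≈ -0.37500)
C(h) = -3/8
((4 - 1*4) + C(4))**2 = ((4 - 1*4) - 3/8)**2 = ((4 - 4) - 3/8)**2 = (0 - 3/8)**2 = (-3/8)**2 = 9/64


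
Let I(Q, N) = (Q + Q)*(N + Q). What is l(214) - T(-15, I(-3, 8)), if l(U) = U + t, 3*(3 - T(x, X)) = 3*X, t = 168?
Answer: 349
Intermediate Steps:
I(Q, N) = 2*Q*(N + Q) (I(Q, N) = (2*Q)*(N + Q) = 2*Q*(N + Q))
T(x, X) = 3 - X
l(U) = 168 + U (l(U) = U + 168 = 168 + U)
l(214) - T(-15, I(-3, 8)) = (168 + 214) - (3 - 2*(-3)*(8 - 3)) = 382 - (3 - 2*(-3)*5) = 382 - (3 - 1*(-30)) = 382 - (3 + 30) = 382 - 1*33 = 382 - 33 = 349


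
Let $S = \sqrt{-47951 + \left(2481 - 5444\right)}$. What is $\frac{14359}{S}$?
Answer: $- \frac{14359 i \sqrt{50914}}{50914} \approx - 63.636 i$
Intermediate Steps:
$S = i \sqrt{50914}$ ($S = \sqrt{-47951 - 2963} = \sqrt{-50914} = i \sqrt{50914} \approx 225.64 i$)
$\frac{14359}{S} = \frac{14359}{i \sqrt{50914}} = 14359 \left(- \frac{i \sqrt{50914}}{50914}\right) = - \frac{14359 i \sqrt{50914}}{50914}$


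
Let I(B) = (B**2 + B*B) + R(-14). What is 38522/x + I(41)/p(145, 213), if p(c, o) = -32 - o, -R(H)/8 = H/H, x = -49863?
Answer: -16061672/1110585 ≈ -14.462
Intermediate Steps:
R(H) = -8 (R(H) = -8*H/H = -8*1 = -8)
I(B) = -8 + 2*B**2 (I(B) = (B**2 + B*B) - 8 = (B**2 + B**2) - 8 = 2*B**2 - 8 = -8 + 2*B**2)
38522/x + I(41)/p(145, 213) = 38522/(-49863) + (-8 + 2*41**2)/(-32 - 1*213) = 38522*(-1/49863) + (-8 + 2*1681)/(-32 - 213) = -3502/4533 + (-8 + 3362)/(-245) = -3502/4533 + 3354*(-1/245) = -3502/4533 - 3354/245 = -16061672/1110585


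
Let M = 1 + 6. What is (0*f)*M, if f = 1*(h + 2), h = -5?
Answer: 0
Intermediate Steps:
M = 7
f = -3 (f = 1*(-5 + 2) = 1*(-3) = -3)
(0*f)*M = (0*(-3))*7 = 0*7 = 0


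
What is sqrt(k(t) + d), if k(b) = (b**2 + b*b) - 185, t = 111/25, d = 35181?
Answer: sqrt(21897142)/25 ≈ 187.18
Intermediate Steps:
t = 111/25 (t = 111*(1/25) = 111/25 ≈ 4.4400)
k(b) = -185 + 2*b**2 (k(b) = (b**2 + b**2) - 185 = 2*b**2 - 185 = -185 + 2*b**2)
sqrt(k(t) + d) = sqrt((-185 + 2*(111/25)**2) + 35181) = sqrt((-185 + 2*(12321/625)) + 35181) = sqrt((-185 + 24642/625) + 35181) = sqrt(-90983/625 + 35181) = sqrt(21897142/625) = sqrt(21897142)/25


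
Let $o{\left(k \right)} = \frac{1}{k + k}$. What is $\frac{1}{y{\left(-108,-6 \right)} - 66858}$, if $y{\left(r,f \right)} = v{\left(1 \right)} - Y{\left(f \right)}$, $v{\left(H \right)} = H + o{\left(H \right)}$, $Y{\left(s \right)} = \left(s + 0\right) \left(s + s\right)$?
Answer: $- \frac{2}{133857} \approx -1.4941 \cdot 10^{-5}$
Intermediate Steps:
$o{\left(k \right)} = \frac{1}{2 k}$
$Y{\left(s \right)} = 2 s^{2}$ ($Y{\left(s \right)} = s 2 s = 2 s^{2}$)
$v{\left(H \right)} = H + \frac{1}{2 H}$
$y{\left(r,f \right)} = \frac{3}{2} - 2 f^{2}$ ($y{\left(r,f \right)} = \left(1 + \frac{1}{2 \cdot 1}\right) - 2 f^{2} = \left(1 + \frac{1}{2} \cdot 1\right) - 2 f^{2} = \left(1 + \frac{1}{2}\right) - 2 f^{2} = \frac{3}{2} - 2 f^{2}$)
$\frac{1}{y{\left(-108,-6 \right)} - 66858} = \frac{1}{\left(\frac{3}{2} - 2 \left(-6\right)^{2}\right) - 66858} = \frac{1}{\left(\frac{3}{2} - 72\right) - 66858} = \frac{1}{- \frac{141}{2} - 66858} = \frac{1}{- \frac{133857}{2}} = - \frac{2}{133857}$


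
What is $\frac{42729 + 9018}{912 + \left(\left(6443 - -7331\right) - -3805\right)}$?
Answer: $\frac{51747}{18491} \approx 2.7985$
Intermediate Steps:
$\frac{42729 + 9018}{912 + \left(\left(6443 - -7331\right) - -3805\right)} = \frac{51747}{912 + \left(\left(6443 + 7331\right) + 3805\right)} = \frac{51747}{912 + \left(13774 + 3805\right)} = \frac{51747}{912 + 17579} = \frac{51747}{18491}$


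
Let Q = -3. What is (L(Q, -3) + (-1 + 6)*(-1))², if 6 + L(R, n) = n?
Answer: 196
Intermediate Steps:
L(R, n) = -6 + n
(L(Q, -3) + (-1 + 6)*(-1))² = ((-6 - 3) + (-1 + 6)*(-1))² = (-9 + 5*(-1))² = (-9 - 5)² = (-14)² = 196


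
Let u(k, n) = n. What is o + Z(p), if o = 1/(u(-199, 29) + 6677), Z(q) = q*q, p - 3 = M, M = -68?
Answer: 28332851/6706 ≈ 4225.0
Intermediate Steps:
p = -65 (p = 3 - 68 = -65)
Z(q) = q²
o = 1/6706 (o = 1/(29 + 6677) = 1/6706 ≈ 0.00014912)
o + Z(p) = 1/6706 + (-65)² = 1/6706 + 4225 = 28332851/6706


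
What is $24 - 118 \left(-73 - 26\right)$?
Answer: $11706$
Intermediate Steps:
$24 - 118 \left(-73 - 26\right) = 24 - -11682 = 24 + 11682 = 11706$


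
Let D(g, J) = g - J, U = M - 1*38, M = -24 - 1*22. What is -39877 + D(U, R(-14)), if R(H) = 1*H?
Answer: -39947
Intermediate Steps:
M = -46 (M = -24 - 22 = -46)
U = -84 (U = -46 - 1*38 = -46 - 38 = -84)
R(H) = H
-39877 + D(U, R(-14)) = -39877 + (-84 - 1*(-14)) = -39877 + (-84 + 14) = -39877 - 70 = -39947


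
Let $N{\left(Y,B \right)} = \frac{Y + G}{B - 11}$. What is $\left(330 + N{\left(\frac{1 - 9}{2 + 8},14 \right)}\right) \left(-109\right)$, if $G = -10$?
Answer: $- \frac{177888}{5} \approx -35578.0$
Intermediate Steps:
$N{\left(Y,B \right)} = \frac{-10 + Y}{-11 + B}$ ($N{\left(Y,B \right)} = \frac{Y - 10}{B - 11} = \frac{-10 + Y}{-11 + B}$)
$\left(330 + N{\left(\frac{1 - 9}{2 + 8},14 \right)}\right) \left(-109\right) = \left(330 + \frac{-10 + \frac{1 - 9}{2 + 8}}{-11 + 14}\right) \left(-109\right) = \left(330 + \frac{-10 - \frac{8}{10}}{3}\right) \left(-109\right) = \left(330 + \frac{-10 - \frac{4}{5}}{3}\right) \left(-109\right) = \left(330 + \frac{1}{3} \left(- \frac{54}{5}\right)\right) \left(-109\right) = \left(330 - \frac{18}{5}\right) \left(-109\right) = \frac{1632}{5} \left(-109\right) = - \frac{177888}{5}$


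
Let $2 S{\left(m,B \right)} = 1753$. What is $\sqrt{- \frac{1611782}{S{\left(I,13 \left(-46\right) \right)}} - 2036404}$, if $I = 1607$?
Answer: $\frac{4 i \sqrt{391471170458}}{1753} \approx 1427.7 i$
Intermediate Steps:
$S{\left(m,B \right)} = \frac{1753}{2}$ ($S{\left(m,B \right)} = \frac{1}{2} \cdot 1753 = \frac{1753}{2}$)
$\sqrt{- \frac{1611782}{S{\left(I,13 \left(-46\right) \right)}} - 2036404} = \sqrt{- \frac{1611782}{\frac{1753}{2}} - 2036404} = \sqrt{\left(-1611782\right) \frac{2}{1753} - 2036404} = \sqrt{- \frac{3223564}{1753} - 2036404} = \sqrt{- \frac{3573039776}{1753}} = \frac{4 i \sqrt{391471170458}}{1753}$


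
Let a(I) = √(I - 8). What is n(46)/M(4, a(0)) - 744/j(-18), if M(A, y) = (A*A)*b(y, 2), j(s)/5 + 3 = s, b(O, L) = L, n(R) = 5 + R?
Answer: 9721/1120 ≈ 8.6795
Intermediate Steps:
a(I) = √(-8 + I)
j(s) = -15 + 5*s
M(A, y) = 2*A² (M(A, y) = (A*A)*2 = A²*2 = 2*A²)
n(46)/M(4, a(0)) - 744/j(-18) = (5 + 46)/((2*4²)) - 744/(-15 + 5*(-18)) = 51/((2*16)) - 744/(-15 - 90) = 51/32 - 744/(-105) = 51*(1/32) - 744*(-1/105) = 51/32 + 248/35 = 9721/1120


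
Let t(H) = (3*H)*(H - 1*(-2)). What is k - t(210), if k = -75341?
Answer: -208901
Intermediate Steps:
t(H) = 3*H*(2 + H) (t(H) = (3*H)*(H + 2) = (3*H)*(2 + H) = 3*H*(2 + H))
k - t(210) = -75341 - 3*210*(2 + 210) = -75341 - 3*210*212 = -75341 - 1*133560 = -75341 - 133560 = -208901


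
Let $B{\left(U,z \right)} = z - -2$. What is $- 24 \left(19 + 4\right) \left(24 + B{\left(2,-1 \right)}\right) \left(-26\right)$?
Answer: $358800$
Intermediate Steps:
$B{\left(U,z \right)} = 2 + z$ ($B{\left(U,z \right)} = z + 2 = 2 + z$)
$- 24 \left(19 + 4\right) \left(24 + B{\left(2,-1 \right)}\right) \left(-26\right) = - 24 \left(19 + 4\right) \left(24 + \left(2 - 1\right)\right) \left(-26\right) = - 24 \cdot 23 \left(24 + 1\right) \left(-26\right) = - 24 \cdot 23 \cdot 25 \left(-26\right) = \left(-24\right) 575 \left(-26\right) = \left(-13800\right) \left(-26\right) = 358800$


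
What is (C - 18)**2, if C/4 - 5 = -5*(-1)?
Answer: 484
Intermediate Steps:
C = 40 (C = 20 + 4*(-5*(-1)) = 20 + 4*5 = 20 + 20 = 40)
(C - 18)**2 = (40 - 18)**2 = 22**2 = 484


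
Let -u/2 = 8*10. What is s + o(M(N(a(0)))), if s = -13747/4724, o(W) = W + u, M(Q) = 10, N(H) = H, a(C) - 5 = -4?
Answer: -722347/4724 ≈ -152.91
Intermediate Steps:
a(C) = 1 (a(C) = 5 - 4 = 1)
u = -160 (u = -16*10 = -2*80 = -160)
o(W) = -160 + W (o(W) = W - 160 = -160 + W)
s = -13747/4724 (s = -13747*1/4724 = -13747/4724 ≈ -2.9100)
s + o(M(N(a(0)))) = -13747/4724 + (-160 + 10) = -13747/4724 - 150 = -722347/4724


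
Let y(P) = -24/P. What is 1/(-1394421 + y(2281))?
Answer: -2281/3180674325 ≈ -7.1714e-7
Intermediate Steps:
1/(-1394421 + y(2281)) = 1/(-1394421 - 24/2281) = 1/(-3180674325/2281) = -2281/3180674325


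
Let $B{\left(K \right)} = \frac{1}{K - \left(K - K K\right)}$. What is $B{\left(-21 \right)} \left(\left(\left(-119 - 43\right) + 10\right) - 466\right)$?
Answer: $- \frac{206}{147} \approx -1.4014$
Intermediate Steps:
$B{\left(K \right)} = \frac{1}{K^{2}}$ ($B{\left(K \right)} = \frac{1}{K + \left(K^{2} - K\right)} = \frac{1}{K^{2}}$)
$B{\left(-21 \right)} \left(\left(\left(-119 - 43\right) + 10\right) - 466\right) = \frac{\left(\left(-119 - 43\right) + 10\right) - 466}{441} = \frac{\left(-162 + 10\right) - 466}{441} = \frac{-152 - 466}{441} = \frac{1}{441} \left(-618\right) = - \frac{206}{147}$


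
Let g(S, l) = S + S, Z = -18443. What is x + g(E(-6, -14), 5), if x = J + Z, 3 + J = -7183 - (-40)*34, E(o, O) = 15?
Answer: -24239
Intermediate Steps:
g(S, l) = 2*S
J = -5826 (J = -3 + (-7183 - (-40)*34) = -3 + (-7183 - 1*(-1360)) = -3 + (-7183 + 1360) = -3 - 5823 = -5826)
x = -24269 (x = -5826 - 18443 = -24269)
x + g(E(-6, -14), 5) = -24269 + 2*15 = -24269 + 30 = -24239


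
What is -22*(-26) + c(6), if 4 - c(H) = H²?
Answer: 540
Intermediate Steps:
c(H) = 4 - H²
-22*(-26) + c(6) = -22*(-26) + (4 - 1*6²) = 572 + (4 - 1*36) = 572 + (4 - 36) = 572 - 32 = 540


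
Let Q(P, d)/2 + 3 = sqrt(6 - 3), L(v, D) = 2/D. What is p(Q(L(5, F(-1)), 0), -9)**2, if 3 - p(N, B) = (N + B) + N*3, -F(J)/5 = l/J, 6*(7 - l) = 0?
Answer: 1488 - 576*sqrt(3) ≈ 490.34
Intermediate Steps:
l = 7 (l = 7 - 1/6*0 = 7 + 0 = 7)
F(J) = -35/J
Q(P, d) = -6 + 2*sqrt(3) (Q(P, d) = -6 + 2*sqrt(6 - 3) = -6 + 2*sqrt(3))
p(N, B) = 3 - B - 4*N (p(N, B) = 3 - ((N + B) + N*3) = 3 - ((B + N) + 3*N) = 3 - (B + 4*N) = 3 + (-B - 4*N) = 3 - B - 4*N)
p(Q(L(5, F(-1)), 0), -9)**2 = (3 - 1*(-9) - 4*(-6 + 2*sqrt(3)))**2 = (3 + 9 + (24 - 8*sqrt(3)))**2 = (36 - 8*sqrt(3))**2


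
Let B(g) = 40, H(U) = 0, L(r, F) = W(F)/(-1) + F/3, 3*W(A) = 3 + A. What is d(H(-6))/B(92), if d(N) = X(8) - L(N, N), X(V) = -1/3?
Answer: 1/60 ≈ 0.016667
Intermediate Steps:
W(A) = 1 + A/3 (W(A) = (3 + A)/3 = 1 + A/3)
X(V) = -1/3 (X(V) = -1*1/3 = -1/3)
L(r, F) = -1 (L(r, F) = (1 + F/3)/(-1) + F/3 = (1 + F/3)*(-1) + F*(1/3) = (-1 - F/3) + F/3 = -1)
d(N) = 2/3 (d(N) = -1/3 - 1*(-1) = -1/3 + 1 = 2/3)
d(H(-6))/B(92) = (2/3)/40 = (2/3)*(1/40) = 1/60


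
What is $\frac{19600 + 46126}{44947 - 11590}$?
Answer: $\frac{65726}{33357} \approx 1.9704$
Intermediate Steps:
$\frac{19600 + 46126}{44947 - 11590} = \frac{65726}{33357}$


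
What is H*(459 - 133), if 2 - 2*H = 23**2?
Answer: -85901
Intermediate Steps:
H = -527/2 (H = 1 - 1/2*23**2 = 1 - 1/2*529 = 1 - 529/2 = -527/2 ≈ -263.50)
H*(459 - 133) = -527*(459 - 133)/2 = -527/2*326 = -85901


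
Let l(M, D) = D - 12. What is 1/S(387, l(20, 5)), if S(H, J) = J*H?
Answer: -1/2709 ≈ -0.00036914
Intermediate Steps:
l(M, D) = -12 + D
S(H, J) = H*J
1/S(387, l(20, 5)) = 1/(387*(-12 + 5)) = 1/(387*(-7)) = 1/(-2709) = -1/2709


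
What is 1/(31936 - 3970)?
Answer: 1/27966 ≈ 3.5758e-5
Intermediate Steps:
1/(31936 - 3970) = 1/27966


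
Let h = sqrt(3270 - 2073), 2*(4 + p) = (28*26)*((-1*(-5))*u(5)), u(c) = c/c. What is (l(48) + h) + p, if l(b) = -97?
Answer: 1719 + 3*sqrt(133) ≈ 1753.6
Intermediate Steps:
u(c) = 1
p = 1816 (p = -4 + ((28*26)*(-1*(-5)*1))/2 = -4 + (728*(5*1))/2 = -4 + (728*5)/2 = -4 + (1/2)*3640 = -4 + 1820 = 1816)
h = 3*sqrt(133) (h = sqrt(1197) = 3*sqrt(133) ≈ 34.598)
(l(48) + h) + p = (-97 + 3*sqrt(133)) + 1816 = 1719 + 3*sqrt(133)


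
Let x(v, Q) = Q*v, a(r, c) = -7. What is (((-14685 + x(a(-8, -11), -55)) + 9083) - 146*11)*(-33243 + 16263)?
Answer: 115854540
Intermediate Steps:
(((-14685 + x(a(-8, -11), -55)) + 9083) - 146*11)*(-33243 + 16263) = (((-14685 - 55*(-7)) + 9083) - 146*11)*(-33243 + 16263) = (((-14685 + 385) + 9083) - 1606)*(-16980) = ((-14300 + 9083) - 1606)*(-16980) = (-5217 - 1606)*(-16980) = -6823*(-16980) = 115854540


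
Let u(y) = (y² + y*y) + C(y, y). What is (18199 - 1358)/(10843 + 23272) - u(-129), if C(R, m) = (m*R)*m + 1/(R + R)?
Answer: 18601515368783/8801670 ≈ 2.1134e+6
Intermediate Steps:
C(R, m) = 1/(2*R) + R*m² (C(R, m) = (R*m)*m + 1/(2*R) = R*m² + 1/(2*R) = 1/(2*R) + R*m²)
u(y) = y³ + 1/(2*y) + 2*y² (u(y) = (y² + y*y) + (1/(2*y) + y*y²) = (y² + y²) + (1/(2*y) + y³) = 2*y² + (y³ + 1/(2*y)) = y³ + 1/(2*y) + 2*y²)
(18199 - 1358)/(10843 + 23272) - u(-129) = (18199 - 1358)/(10843 + 23272) - (1 + 2*(-129)³*(2 - 129))/(2*(-129)) = 16841/34115 - (-1)*(1 + 2*(-2146689)*(-127))/(2*129) = 16841*(1/34115) - (-1)*(1 + 545259006)/(2*129) = 16841/34115 - (-1)*545259007/(2*129) = 16841/34115 - 1*(-545259007/258) = 16841/34115 + 545259007/258 = 18601515368783/8801670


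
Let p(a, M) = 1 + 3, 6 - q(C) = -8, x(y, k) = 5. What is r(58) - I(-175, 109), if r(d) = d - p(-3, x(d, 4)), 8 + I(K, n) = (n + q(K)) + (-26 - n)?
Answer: 74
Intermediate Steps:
q(C) = 14 (q(C) = 6 - 1*(-8) = 6 + 8 = 14)
p(a, M) = 4
I(K, n) = -20 (I(K, n) = -8 + ((n + 14) + (-26 - n)) = -8 + ((14 + n) + (-26 - n)) = -8 - 12 = -20)
r(d) = -4 + d (r(d) = d - 1*4 = d - 4 = -4 + d)
r(58) - I(-175, 109) = (-4 + 58) - 1*(-20) = 54 + 20 = 74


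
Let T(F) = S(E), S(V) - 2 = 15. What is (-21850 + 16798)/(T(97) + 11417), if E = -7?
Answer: -2526/5717 ≈ -0.44184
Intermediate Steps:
S(V) = 17 (S(V) = 2 + 15 = 17)
T(F) = 17
(-21850 + 16798)/(T(97) + 11417) = (-21850 + 16798)/(17 + 11417) = -5052/11434 = -5052*1/11434 = -2526/5717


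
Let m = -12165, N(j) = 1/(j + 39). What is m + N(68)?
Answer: -1301654/107 ≈ -12165.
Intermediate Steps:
N(j) = 1/(39 + j)
m + N(68) = -12165 + 1/(39 + 68) = -12165 + 1/107 = -1301654/107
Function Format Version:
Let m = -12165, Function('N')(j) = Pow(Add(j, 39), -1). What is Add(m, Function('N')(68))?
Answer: Rational(-1301654, 107) ≈ -12165.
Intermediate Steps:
Function('N')(j) = Pow(Add(39, j), -1)
Add(m, Function('N')(68)) = Add(-12165, Pow(Add(39, 68), -1)) = Add(-12165, Pow(107, -1)) = Add(-12165, Rational(1, 107)) = Rational(-1301654, 107)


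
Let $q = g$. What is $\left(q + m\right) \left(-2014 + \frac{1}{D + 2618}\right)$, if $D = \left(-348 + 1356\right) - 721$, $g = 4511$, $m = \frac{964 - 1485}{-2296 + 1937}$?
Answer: $- \frac{1895581651986}{208579} \approx -9.0881 \cdot 10^{6}$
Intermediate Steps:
$m = \frac{521}{359}$ ($m = - \frac{521}{-359} = \left(-521\right) \left(- \frac{1}{359}\right) = \frac{521}{359} \approx 1.4513$)
$q = 4511$
$D = 287$ ($D = 1008 - 721 = 287$)
$\left(q + m\right) \left(-2014 + \frac{1}{D + 2618}\right) = \left(4511 + \frac{521}{359}\right) \left(-2014 + \frac{1}{287 + 2618}\right) = \frac{1619970 \left(-2014 + \frac{1}{2905}\right)}{359} = \frac{1619970}{359} \left(- \frac{5850669}{2905}\right) = - \frac{1895581651986}{208579}$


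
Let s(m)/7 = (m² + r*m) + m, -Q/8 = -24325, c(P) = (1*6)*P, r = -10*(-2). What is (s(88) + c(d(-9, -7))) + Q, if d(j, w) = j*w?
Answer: 262122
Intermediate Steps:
r = 20
c(P) = 6*P
Q = 194600 (Q = -8*(-24325) = 194600)
s(m) = 7*m² + 147*m (s(m) = 7*((m² + 20*m) + m) = 7*(m² + 21*m) = 7*m² + 147*m)
(s(88) + c(d(-9, -7))) + Q = (7*88*(21 + 88) + 6*(-9*(-7))) + 194600 = (7*88*109 + 6*63) + 194600 = (67144 + 378) + 194600 = 67522 + 194600 = 262122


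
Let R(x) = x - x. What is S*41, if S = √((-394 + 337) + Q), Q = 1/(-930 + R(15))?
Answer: 41*I*√49300230/930 ≈ 309.55*I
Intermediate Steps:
R(x) = 0
Q = -1/930 (Q = 1/(-930 + 0) = 1/(-930) = -1/930 ≈ -0.0010753)
S = I*√49300230/930 (S = √((-394 + 337) - 1/930) = √(-57 - 1/930) = √(-53011/930) = I*√49300230/930 ≈ 7.5499*I)
S*41 = (I*√49300230/930)*41 = 41*I*√49300230/930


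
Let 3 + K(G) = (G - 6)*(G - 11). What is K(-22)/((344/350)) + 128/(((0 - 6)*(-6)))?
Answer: 1456079/1548 ≈ 940.62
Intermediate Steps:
K(G) = -3 + (-11 + G)*(-6 + G) (K(G) = -3 + (G - 6)*(G - 11) = -3 + (-6 + G)*(-11 + G) = -3 + (-11 + G)*(-6 + G))
K(-22)/((344/350)) + 128/(((0 - 6)*(-6))) = (63 + (-22)² - 17*(-22))/((344/350)) + 128/(((0 - 6)*(-6))) = (63 + 484 + 374)/((344*(1/350))) + 128/((-6*(-6))) = 921/(172/175) + 128/36 = 921*(175/172) + 128*(1/36) = 161175/172 + 32/9 = 1456079/1548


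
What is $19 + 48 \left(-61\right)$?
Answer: $-2909$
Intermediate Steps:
$19 + 48 \left(-61\right) = 19 - 2928 = -2909$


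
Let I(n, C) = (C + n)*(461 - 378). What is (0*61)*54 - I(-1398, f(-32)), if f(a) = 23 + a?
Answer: 116781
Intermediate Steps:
I(n, C) = 83*C + 83*n (I(n, C) = (C + n)*83 = 83*C + 83*n)
(0*61)*54 - I(-1398, f(-32)) = (0*61)*54 - (83*(23 - 32) + 83*(-1398)) = 0*54 - (83*(-9) - 116034) = 0 - (-747 - 116034) = 0 - 1*(-116781) = 0 + 116781 = 116781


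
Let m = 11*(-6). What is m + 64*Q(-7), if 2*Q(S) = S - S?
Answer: -66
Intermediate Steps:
Q(S) = 0 (Q(S) = (S - S)/2 = (1/2)*0 = 0)
m = -66
m + 64*Q(-7) = -66 + 64*0 = -66 + 0 = -66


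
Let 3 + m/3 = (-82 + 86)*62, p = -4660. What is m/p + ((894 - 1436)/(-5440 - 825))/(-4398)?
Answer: -2025432617/12839917020 ≈ -0.15774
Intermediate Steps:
m = 735 (m = -9 + 3*((-82 + 86)*62) = -9 + 3*(4*62) = -9 + 3*248 = -9 + 744 = 735)
m/p + ((894 - 1436)/(-5440 - 825))/(-4398) = 735/(-4660) + ((894 - 1436)/(-5440 - 825))/(-4398) = 735*(-1/4660) - 542/(-6265)*(-1/4398) = -147/932 - 542*(-1/6265)*(-1/4398) = -147/932 + (542/6265)*(-1/4398) = -147/932 - 271/13776735 = -2025432617/12839917020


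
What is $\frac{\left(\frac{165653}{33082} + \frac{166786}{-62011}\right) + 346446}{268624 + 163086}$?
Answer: $\frac{710720674550023}{885630573772420} \approx 0.8025$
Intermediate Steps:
$\frac{\left(\frac{165653}{33082} + \frac{166786}{-62011}\right) + 346446}{268624 + 163086} = \frac{\left(165653 \cdot \frac{1}{33082} + 166786 \left(- \frac{1}{62011}\right)\right) + 346446}{431710} = \left(\left(\frac{165653}{33082} - \frac{166786}{62011}\right) + 346446\right) \frac{1}{431710} = \left(\frac{4754693731}{2051447902} + 346446\right) \frac{1}{431710} = \frac{710720674550023}{2051447902} \cdot \frac{1}{431710} = \frac{710720674550023}{885630573772420}$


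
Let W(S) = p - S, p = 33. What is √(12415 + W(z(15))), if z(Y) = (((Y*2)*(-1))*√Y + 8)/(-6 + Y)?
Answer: √(112024 + 30*√15)/3 ≈ 111.62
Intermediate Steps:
z(Y) = (8 - 2*Y^(3/2))/(-6 + Y) (z(Y) = (((2*Y)*(-1))*√Y + 8)/(-6 + Y) = ((-2*Y)*√Y + 8)/(-6 + Y) = (-2*Y^(3/2) + 8)/(-6 + Y) = (8 - 2*Y^(3/2))/(-6 + Y))
W(S) = 33 - S
√(12415 + W(z(15))) = √(12415 + (33 - 2*(4 - 15^(3/2))/(-6 + 15))) = √(12415 + (33 - 2*(4 - 15*√15)/9)) = √(12415 + (33 - (8/9 - 10*√15/3))) = √(12415 + (33 + (-8/9 + 10*√15/3))) = √(12415 + (289/9 + 10*√15/3)) = √(112024/9 + 10*√15/3)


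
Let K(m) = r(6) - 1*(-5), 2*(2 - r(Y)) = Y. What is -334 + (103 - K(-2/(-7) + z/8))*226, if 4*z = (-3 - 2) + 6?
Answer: 22040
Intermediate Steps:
z = ¼ (z = ((-3 - 2) + 6)/4 = (-5 + 6)/4 = (¼)*1 = ¼ ≈ 0.25000)
r(Y) = 2 - Y/2
K(m) = 4 (K(m) = (2 - ½*6) - 1*(-5) = (2 - 3) + 5 = -1 + 5 = 4)
-334 + (103 - K(-2/(-7) + z/8))*226 = -334 + (103 - 1*4)*226 = -334 + (103 - 4)*226 = -334 + 99*226 = -334 + 22374 = 22040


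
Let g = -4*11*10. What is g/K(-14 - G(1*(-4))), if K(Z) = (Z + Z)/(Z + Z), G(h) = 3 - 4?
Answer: -440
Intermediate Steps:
G(h) = -1
g = -440 (g = -44*10 = -440)
K(Z) = 1 (K(Z) = (2*Z)/((2*Z)) = (2*Z)*(1/(2*Z)) = 1)
g/K(-14 - G(1*(-4))) = -440/1 = -440*1 = -440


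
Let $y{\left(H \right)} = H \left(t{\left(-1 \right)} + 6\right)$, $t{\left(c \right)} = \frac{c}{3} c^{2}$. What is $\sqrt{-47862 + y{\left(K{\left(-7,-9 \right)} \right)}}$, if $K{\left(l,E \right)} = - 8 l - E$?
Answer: $\frac{i \sqrt{427443}}{3} \approx 217.93 i$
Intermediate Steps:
$K{\left(l,E \right)} = - E - 8 l$
$t{\left(c \right)} = \frac{c^{3}}{3}$ ($t{\left(c \right)} = c \frac{1}{3} c^{2} = \frac{c}{3} c^{2} = \frac{c^{3}}{3}$)
$y{\left(H \right)} = \frac{17 H}{3}$ ($y{\left(H \right)} = H \left(\frac{\left(-1\right)^{3}}{3} + 6\right) = H \left(\frac{1}{3} \left(-1\right) + 6\right) = H \left(- \frac{1}{3} + 6\right) = H \frac{17}{3} = \frac{17 H}{3}$)
$\sqrt{-47862 + y{\left(K{\left(-7,-9 \right)} \right)}} = \sqrt{-47862 + \frac{17 \left(\left(-1\right) \left(-9\right) - -56\right)}{3}} = \sqrt{-47862 + \frac{17 \left(9 + 56\right)}{3}} = \sqrt{-47862 + \frac{17}{3} \cdot 65} = \sqrt{-47862 + \frac{1105}{3}} = \sqrt{- \frac{142481}{3}} = \frac{i \sqrt{427443}}{3}$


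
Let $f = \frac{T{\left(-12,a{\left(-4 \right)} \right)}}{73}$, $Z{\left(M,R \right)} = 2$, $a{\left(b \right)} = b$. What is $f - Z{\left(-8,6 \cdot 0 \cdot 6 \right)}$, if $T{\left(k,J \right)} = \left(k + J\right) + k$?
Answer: $- \frac{174}{73} \approx -2.3836$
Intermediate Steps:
$T{\left(k,J \right)} = J + 2 k$ ($T{\left(k,J \right)} = \left(J + k\right) + k = J + 2 k$)
$f = - \frac{28}{73}$ ($f = \frac{-4 + 2 \left(-12\right)}{73} = \left(-4 - 24\right) \frac{1}{73} = \left(-28\right) \frac{1}{73} = - \frac{28}{73} \approx -0.38356$)
$f - Z{\left(-8,6 \cdot 0 \cdot 6 \right)} = - \frac{28}{73} - 2 = - \frac{174}{73}$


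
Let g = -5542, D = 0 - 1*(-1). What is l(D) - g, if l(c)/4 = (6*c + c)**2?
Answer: 5738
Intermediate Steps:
D = 1 (D = 0 + 1 = 1)
l(c) = 196*c**2 (l(c) = 4*(6*c + c)**2 = 4*(7*c)**2 = 4*(49*c**2) = 196*c**2)
l(D) - g = 196*1**2 - 1*(-5542) = 196*1 + 5542 = 196 + 5542 = 5738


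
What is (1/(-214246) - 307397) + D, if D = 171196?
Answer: -29180519447/214246 ≈ -1.3620e+5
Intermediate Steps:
(1/(-214246) - 307397) + D = (1/(-214246) - 307397) + 171196 = (-1/214246 - 307397) + 171196 = -65858577663/214246 + 171196 = -29180519447/214246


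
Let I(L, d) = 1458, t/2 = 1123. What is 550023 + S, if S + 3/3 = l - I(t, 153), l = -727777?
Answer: -179213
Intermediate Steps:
t = 2246 (t = 2*1123 = 2246)
S = -729236 (S = -1 + (-727777 - 1*1458) = -1 + (-727777 - 1458) = -1 - 729235 = -729236)
550023 + S = 550023 - 729236 = -179213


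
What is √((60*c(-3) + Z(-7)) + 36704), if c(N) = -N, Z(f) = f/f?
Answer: √36885 ≈ 192.05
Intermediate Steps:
Z(f) = 1
√((60*c(-3) + Z(-7)) + 36704) = √((60*(-1*(-3)) + 1) + 36704) = √((60*3 + 1) + 36704) = √((180 + 1) + 36704) = √(181 + 36704) = √36885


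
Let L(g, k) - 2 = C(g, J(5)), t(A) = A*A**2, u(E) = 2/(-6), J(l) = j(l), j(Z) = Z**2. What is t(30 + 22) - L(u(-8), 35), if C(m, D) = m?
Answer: 421819/3 ≈ 1.4061e+5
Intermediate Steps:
J(l) = l**2
u(E) = -1/3 (u(E) = 2*(-1/6) = -1/3)
t(A) = A**3
L(g, k) = 2 + g
t(30 + 22) - L(u(-8), 35) = (30 + 22)**3 - (2 - 1/3) = 52**3 - 1*5/3 = 140608 - 5/3 = 421819/3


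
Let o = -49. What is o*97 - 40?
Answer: -4793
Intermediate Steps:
o*97 - 40 = -49*97 - 40 = -4753 - 40 = -4793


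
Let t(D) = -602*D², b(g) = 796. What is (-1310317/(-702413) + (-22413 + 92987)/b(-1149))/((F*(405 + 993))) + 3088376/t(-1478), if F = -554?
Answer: -87745960705622908813/35591633553648083839368 ≈ -0.0024654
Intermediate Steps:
(-1310317/(-702413) + (-22413 + 92987)/b(-1149))/((F*(405 + 993))) + 3088376/t(-1478) = (-1310317/(-702413) + (-22413 + 92987)/796)/((-554*(405 + 993))) + 3088376/((-602*(-1478)²)) = (-1310317*(-1/702413) + 70574*(1/796))/((-554*1398)) + 3088376/((-602*2184484)) = (1310317/702413 + 35287/398)/(-774492) + 3088376/(-1315059368) = (25307553697/279560374)*(-1/774492) + 3088376*(-1/1315059368) = -25307553697/216517273180008 - 386047/164382421 = -87745960705622908813/35591633553648083839368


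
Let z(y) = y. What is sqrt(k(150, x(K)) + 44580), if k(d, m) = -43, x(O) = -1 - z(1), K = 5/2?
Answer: sqrt(44537) ≈ 211.04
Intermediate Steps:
K = 5/2 (K = 5*(1/2) = 5/2 ≈ 2.5000)
x(O) = -2 (x(O) = -1 - 1*1 = -1 - 1 = -2)
sqrt(k(150, x(K)) + 44580) = sqrt(-43 + 44580) = sqrt(44537)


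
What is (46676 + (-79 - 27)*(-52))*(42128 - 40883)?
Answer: 64974060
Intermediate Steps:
(46676 + (-79 - 27)*(-52))*(42128 - 40883) = (46676 - 106*(-52))*1245 = (46676 + 5512)*1245 = 52188*1245 = 64974060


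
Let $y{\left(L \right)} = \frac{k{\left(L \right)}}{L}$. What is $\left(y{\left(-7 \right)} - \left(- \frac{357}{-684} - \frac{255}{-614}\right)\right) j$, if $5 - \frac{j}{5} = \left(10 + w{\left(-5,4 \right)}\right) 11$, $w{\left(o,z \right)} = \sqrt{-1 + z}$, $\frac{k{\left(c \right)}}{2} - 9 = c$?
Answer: $\frac{18480125}{23332} + \frac{40656275 \sqrt{3}}{489972} \approx 935.77$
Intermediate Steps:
$k{\left(c \right)} = 18 + 2 c$
$j = -525 - 55 \sqrt{3}$ ($j = 25 - 5 \left(10 + \sqrt{-1 + 4}\right) 11 = 25 - 5 \left(10 + \sqrt{3}\right) 11 = 25 - 5 \left(110 + 11 \sqrt{3}\right) = 25 - \left(550 + 55 \sqrt{3}\right) = -525 - 55 \sqrt{3} \approx -620.26$)
$y{\left(L \right)} = \frac{18 + 2 L}{L}$
$\left(y{\left(-7 \right)} - \left(- \frac{357}{-684} - \frac{255}{-614}\right)\right) j = \left(\left(2 + \frac{18}{-7}\right) - \left(- \frac{357}{-684} - \frac{255}{-614}\right)\right) \left(-525 - 55 \sqrt{3}\right) = \left(\left(2 + 18 \left(- \frac{1}{7}\right)\right) - \left(\left(-357\right) \left(- \frac{1}{684}\right) - - \frac{255}{614}\right)\right) \left(-525 - 55 \sqrt{3}\right) = \left(\left(2 - \frac{18}{7}\right) - \left(\frac{119}{228} + \frac{255}{614}\right)\right) \left(-525 - 55 \sqrt{3}\right) = \left(- \frac{4}{7} - \frac{65603}{69996}\right) \left(-525 - 55 \sqrt{3}\right) = - \frac{739205 \left(-525 - 55 \sqrt{3}\right)}{489972} = \frac{18480125}{23332} + \frac{40656275 \sqrt{3}}{489972}$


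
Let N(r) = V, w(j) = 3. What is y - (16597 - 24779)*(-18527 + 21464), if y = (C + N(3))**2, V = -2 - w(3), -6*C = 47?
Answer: 865105153/36 ≈ 2.4031e+7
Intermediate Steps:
C = -47/6 (C = -1/6*47 = -47/6 ≈ -7.8333)
V = -5 (V = -2 - 1*3 = -2 - 3 = -5)
N(r) = -5
y = 5929/36 (y = (-47/6 - 5)**2 = (-77/6)**2 = 5929/36 ≈ 164.69)
y - (16597 - 24779)*(-18527 + 21464) = 5929/36 - (16597 - 24779)*(-18527 + 21464) = 5929/36 - (-8182)*2937 = 5929/36 - 1*(-24030534) = 5929/36 + 24030534 = 865105153/36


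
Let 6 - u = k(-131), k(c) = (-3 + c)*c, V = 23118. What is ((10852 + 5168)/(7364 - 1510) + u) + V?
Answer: 16311400/2927 ≈ 5572.7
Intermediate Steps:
k(c) = c*(-3 + c)
u = -17548 (u = 6 - (-131)*(-3 - 131) = 6 - (-131)*(-134) = 6 - 1*17554 = 6 - 17554 = -17548)
((10852 + 5168)/(7364 - 1510) + u) + V = ((10852 + 5168)/(7364 - 1510) - 17548) + 23118 = (16020/5854 - 17548) + 23118 = (16020*(1/5854) - 17548) + 23118 = (8010/2927 - 17548) + 23118 = -51354986/2927 + 23118 = 16311400/2927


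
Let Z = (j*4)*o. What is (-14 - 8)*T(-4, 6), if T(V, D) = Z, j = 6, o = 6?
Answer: -3168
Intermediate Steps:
Z = 144 (Z = (6*4)*6 = 24*6 = 144)
T(V, D) = 144
(-14 - 8)*T(-4, 6) = (-14 - 8)*144 = -22*144 = -3168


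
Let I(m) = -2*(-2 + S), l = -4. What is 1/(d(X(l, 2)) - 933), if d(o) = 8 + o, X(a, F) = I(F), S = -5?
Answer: -1/911 ≈ -0.0010977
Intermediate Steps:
I(m) = 14 (I(m) = -2*(-2 - 5) = -2*(-7) = 14)
X(a, F) = 14
1/(d(X(l, 2)) - 933) = 1/((8 + 14) - 933) = 1/(22 - 933) = 1/(-911) = -1/911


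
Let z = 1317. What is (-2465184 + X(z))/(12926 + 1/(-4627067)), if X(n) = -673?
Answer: -11409685551419/59809468041 ≈ -190.77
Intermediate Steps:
(-2465184 + X(z))/(12926 + 1/(-4627067)) = (-2465184 - 673)/(12926 + 1/(-4627067)) = -2465857/(12926 - 1/4627067) = -2465857/59809468041/4627067 = -2465857*4627067/59809468041 = -11409685551419/59809468041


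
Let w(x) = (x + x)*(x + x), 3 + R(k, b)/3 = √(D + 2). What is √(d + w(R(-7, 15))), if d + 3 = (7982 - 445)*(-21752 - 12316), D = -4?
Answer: √(-256770267 - 216*I*√2) ≈ 0.e-2 - 16024.0*I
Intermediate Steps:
d = -256770519 (d = -3 + (7982 - 445)*(-21752 - 12316) = -3 + 7537*(-34068) = -3 - 256770516 = -256770519)
R(k, b) = -9 + 3*I*√2 (R(k, b) = -9 + 3*√(-4 + 2) = -9 + 3*√(-2) = -9 + 3*(I*√2) = -9 + 3*I*√2)
w(x) = 4*x² (w(x) = (2*x)*(2*x) = 4*x²)
√(d + w(R(-7, 15))) = √(-256770519 + 4*(-9 + 3*I*√2)²)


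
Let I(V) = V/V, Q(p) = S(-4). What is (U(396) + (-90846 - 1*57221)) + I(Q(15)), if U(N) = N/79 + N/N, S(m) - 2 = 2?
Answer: -11696739/79 ≈ -1.4806e+5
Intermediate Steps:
S(m) = 4 (S(m) = 2 + 2 = 4)
Q(p) = 4
I(V) = 1
U(N) = 1 + N/79 (U(N) = N*(1/79) + 1 = N/79 + 1 = 1 + N/79)
(U(396) + (-90846 - 1*57221)) + I(Q(15)) = ((1 + (1/79)*396) + (-90846 - 1*57221)) + 1 = ((1 + 396/79) + (-90846 - 57221)) + 1 = (475/79 - 148067) + 1 = -11696818/79 + 1 = -11696739/79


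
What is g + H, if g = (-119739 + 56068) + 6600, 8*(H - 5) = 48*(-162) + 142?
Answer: -232081/4 ≈ -58020.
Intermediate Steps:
H = -3797/4 (H = 5 + (48*(-162) + 142)/8 = 5 + (-7776 + 142)/8 = 5 + (⅛)*(-7634) = 5 - 3817/4 = -3797/4 ≈ -949.25)
g = -57071 (g = -63671 + 6600 = -57071)
g + H = -57071 - 3797/4 = -232081/4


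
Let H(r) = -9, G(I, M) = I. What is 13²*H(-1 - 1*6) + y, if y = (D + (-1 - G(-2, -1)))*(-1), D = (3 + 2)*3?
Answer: -1537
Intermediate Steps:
D = 15 (D = 5*3 = 15)
y = -16 (y = (15 + (-1 - 1*(-2)))*(-1) = (15 + (-1 + 2))*(-1) = (15 + 1)*(-1) = 16*(-1) = -16)
13²*H(-1 - 1*6) + y = 13²*(-9) - 16 = 169*(-9) - 16 = -1521 - 16 = -1537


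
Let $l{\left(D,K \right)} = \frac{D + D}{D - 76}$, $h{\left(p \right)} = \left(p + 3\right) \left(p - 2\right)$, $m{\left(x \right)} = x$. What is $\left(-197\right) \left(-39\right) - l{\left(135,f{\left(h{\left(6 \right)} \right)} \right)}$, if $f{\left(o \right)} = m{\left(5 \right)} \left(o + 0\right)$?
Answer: $\frac{453027}{59} \approx 7678.4$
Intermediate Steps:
$h{\left(p \right)} = \left(-2 + p\right) \left(3 + p\right)$ ($h{\left(p \right)} = \left(3 + p\right) \left(-2 + p\right) = \left(-2 + p\right) \left(3 + p\right)$)
$f{\left(o \right)} = 5 o$ ($f{\left(o \right)} = 5 \left(o + 0\right) = 5 o$)
$l{\left(D,K \right)} = \frac{2 D}{-76 + D}$
$\left(-197\right) \left(-39\right) - l{\left(135,f{\left(h{\left(6 \right)} \right)} \right)} = \left(-197\right) \left(-39\right) - 2 \cdot 135 \frac{1}{-76 + 135} = 7683 - 2 \cdot 135 \cdot \frac{1}{59} = 7683 - \frac{270}{59} = \frac{453027}{59}$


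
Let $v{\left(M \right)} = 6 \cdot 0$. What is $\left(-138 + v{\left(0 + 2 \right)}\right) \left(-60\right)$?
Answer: $8280$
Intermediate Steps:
$v{\left(M \right)} = 0$
$\left(-138 + v{\left(0 + 2 \right)}\right) \left(-60\right) = \left(-138 + 0\right) \left(-60\right) = \left(-138\right) \left(-60\right) = 8280$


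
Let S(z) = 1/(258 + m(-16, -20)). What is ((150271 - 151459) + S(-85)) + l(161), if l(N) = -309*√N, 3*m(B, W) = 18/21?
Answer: -2147897/1808 - 309*√161 ≈ -5108.8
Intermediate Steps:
m(B, W) = 2/7 (m(B, W) = (18/21)/3 = (18*(1/21))/3 = (⅓)*(6/7) = 2/7)
S(z) = 7/1808 (S(z) = 1/(258 + 2/7) = 1/(1808/7) = 7/1808)
((150271 - 151459) + S(-85)) + l(161) = ((150271 - 151459) + 7/1808) - 309*√161 = (-1188 + 7/1808) - 309*√161 = -2147897/1808 - 309*√161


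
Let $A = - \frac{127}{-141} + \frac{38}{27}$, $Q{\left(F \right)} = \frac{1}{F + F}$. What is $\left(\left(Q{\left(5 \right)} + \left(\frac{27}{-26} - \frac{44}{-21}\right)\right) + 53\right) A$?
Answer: $\frac{216523396}{1732185} \approx 125.0$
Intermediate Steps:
$Q{\left(F \right)} = \frac{1}{2 F}$
$A = \frac{2929}{1269}$ ($A = \left(-127\right) \left(- \frac{1}{141}\right) + 38 \cdot \frac{1}{27} = \frac{127}{141} + \frac{38}{27} = \frac{2929}{1269} \approx 2.3081$)
$\left(\left(Q{\left(5 \right)} + \left(\frac{27}{-26} - \frac{44}{-21}\right)\right) + 53\right) A = \left(\left(\frac{1}{2 \cdot 5} + \left(\frac{27}{-26} - \frac{44}{-21}\right)\right) + 53\right) \frac{2929}{1269} = \left(\left(\frac{1}{2} \cdot \frac{1}{5} + \left(27 \left(- \frac{1}{26}\right) - - \frac{44}{21}\right)\right) + 53\right) \frac{2929}{1269} = \left(\left(\frac{1}{10} + \left(- \frac{27}{26} + \frac{44}{21}\right)\right) + 53\right) \frac{2929}{1269} = \left(\left(\frac{1}{10} + \frac{577}{546}\right) + 53\right) \frac{2929}{1269} = \left(\frac{1579}{1365} + 53\right) \frac{2929}{1269} = \frac{73924}{1365} \cdot \frac{2929}{1269} = \frac{216523396}{1732185}$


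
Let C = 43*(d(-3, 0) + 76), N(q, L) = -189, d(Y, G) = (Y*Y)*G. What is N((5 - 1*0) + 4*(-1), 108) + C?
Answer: 3079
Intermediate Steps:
d(Y, G) = G*Y² (d(Y, G) = Y²*G = G*Y²)
C = 3268 (C = 43*(0*(-3)² + 76) = 43*(0*9 + 76) = 43*(0 + 76) = 43*76 = 3268)
N((5 - 1*0) + 4*(-1), 108) + C = -189 + 3268 = 3079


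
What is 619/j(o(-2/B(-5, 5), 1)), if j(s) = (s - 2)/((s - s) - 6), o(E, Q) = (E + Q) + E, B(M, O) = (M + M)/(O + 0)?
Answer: -3714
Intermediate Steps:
B(M, O) = 2*M/O (B(M, O) = (2*M)/O = 2*M/O)
o(E, Q) = Q + 2*E
j(s) = ⅓ - s/6 (j(s) = (-2 + s)/(0 - 6) = (-2 + s)/(-6) = (-2 + s)*(-⅙) = ⅓ - s/6)
619/j(o(-2/B(-5, 5), 1)) = 619/(⅓ - (1 + 2*(-2/(2*(-5)/5)))/6) = 619/(⅓ - (1 + 2*(-2/(2*(-5)*(⅕))))/6) = 619/(⅓ - (1 + 2*(-2/(-2)))/6) = 619/(⅓ - (1 + 2*(-2*(-½)))/6) = 619/(⅓ - (1 + 2*1)/6) = 619/(⅓ - (1 + 2)/6) = 619/(⅓ - ⅙*3) = 619/(⅓ - ½) = 619/(-⅙) = 619*(-6) = -3714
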